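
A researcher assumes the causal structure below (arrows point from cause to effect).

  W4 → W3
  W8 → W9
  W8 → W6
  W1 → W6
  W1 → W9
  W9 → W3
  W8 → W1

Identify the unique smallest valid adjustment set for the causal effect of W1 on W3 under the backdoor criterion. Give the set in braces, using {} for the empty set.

{W8}

Variables eligible for adjustment (non-descendants of W1, excluding W1 and W3): {W4, W8}.
Backdoor paths from W1 to W3:
  P1: W1 <- W8 -> W9 -> W3
The empty set is not sufficient: P1 (W1 <- W8 -> W9 -> W3) has no collider blocking it and no conditioned non-collider, so it is open.
Try {W8}:
  P1: blocked at fork node W8 ∈ conditioning set.
{W8} contains no descendant of W1 and blocks every backdoor path.
No other singleton works — e.g. {W4} leaves P1 open — so {W8} is the unique smallest valid adjustment set.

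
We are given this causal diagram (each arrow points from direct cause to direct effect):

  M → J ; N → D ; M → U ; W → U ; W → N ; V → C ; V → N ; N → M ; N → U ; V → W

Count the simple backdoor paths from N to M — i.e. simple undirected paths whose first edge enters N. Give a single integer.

2

A backdoor path from N to M is any simple undirected path whose first edge points into N (i.e. leaves N via a parent).
Parents of N: {V, W}.
Enumerating:
  P1: N <- V -> W -> U <- M
  P2: N <- W -> U <- M
That exhausts the simple backdoor paths. Count: 2.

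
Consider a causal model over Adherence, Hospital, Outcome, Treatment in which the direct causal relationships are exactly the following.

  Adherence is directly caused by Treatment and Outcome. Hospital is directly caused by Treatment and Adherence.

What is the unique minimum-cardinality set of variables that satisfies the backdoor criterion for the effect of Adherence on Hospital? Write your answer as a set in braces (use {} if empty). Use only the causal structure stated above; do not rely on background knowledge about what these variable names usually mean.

Variables eligible for adjustment (non-descendants of Adherence, excluding Adherence and Hospital): {Outcome, Treatment}.
Backdoor paths from Adherence to Hospital:
  P1: Adherence <- Treatment -> Hospital
The empty set is not sufficient: P1 (Adherence <- Treatment -> Hospital) has no collider blocking it and no conditioned non-collider, so it is open.
Try {Treatment}:
  P1: blocked at fork node Treatment ∈ conditioning set.
{Treatment} contains no descendant of Adherence and blocks every backdoor path.
No other singleton works — e.g. {Outcome} leaves P1 open — so {Treatment} is the unique smallest valid adjustment set.

{Treatment}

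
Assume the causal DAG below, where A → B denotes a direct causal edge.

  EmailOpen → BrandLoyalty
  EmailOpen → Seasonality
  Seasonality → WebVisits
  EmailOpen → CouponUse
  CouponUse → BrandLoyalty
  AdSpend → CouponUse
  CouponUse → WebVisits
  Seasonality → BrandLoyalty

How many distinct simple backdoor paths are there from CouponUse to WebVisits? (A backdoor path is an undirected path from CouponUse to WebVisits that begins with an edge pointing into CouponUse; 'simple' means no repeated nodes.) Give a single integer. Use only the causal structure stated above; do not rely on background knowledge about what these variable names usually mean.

A backdoor path from CouponUse to WebVisits is any simple undirected path whose first edge points into CouponUse (i.e. leaves CouponUse via a parent).
Parents of CouponUse: {AdSpend, EmailOpen}.
Enumerating:
  P1: CouponUse <- EmailOpen -> Seasonality -> WebVisits
  P2: CouponUse <- EmailOpen -> BrandLoyalty <- Seasonality -> WebVisits
That exhausts the simple backdoor paths. Count: 2.

2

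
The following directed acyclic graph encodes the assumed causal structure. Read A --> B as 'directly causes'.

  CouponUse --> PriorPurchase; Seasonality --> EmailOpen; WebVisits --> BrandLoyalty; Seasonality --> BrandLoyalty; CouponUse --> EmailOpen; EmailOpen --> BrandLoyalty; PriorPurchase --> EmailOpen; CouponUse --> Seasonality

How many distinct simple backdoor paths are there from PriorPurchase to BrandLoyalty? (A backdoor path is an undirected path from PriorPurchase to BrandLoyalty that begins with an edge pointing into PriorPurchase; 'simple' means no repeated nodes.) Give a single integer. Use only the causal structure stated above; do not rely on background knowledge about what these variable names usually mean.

4

A backdoor path from PriorPurchase to BrandLoyalty is any simple undirected path whose first edge points into PriorPurchase (i.e. leaves PriorPurchase via a parent).
Parents of PriorPurchase: {CouponUse}.
Enumerating:
  P1: PriorPurchase <- CouponUse -> Seasonality -> EmailOpen -> BrandLoyalty
  P2: PriorPurchase <- CouponUse -> Seasonality -> BrandLoyalty
  P3: PriorPurchase <- CouponUse -> EmailOpen <- Seasonality -> BrandLoyalty
  P4: PriorPurchase <- CouponUse -> EmailOpen -> BrandLoyalty
That exhausts the simple backdoor paths. Count: 4.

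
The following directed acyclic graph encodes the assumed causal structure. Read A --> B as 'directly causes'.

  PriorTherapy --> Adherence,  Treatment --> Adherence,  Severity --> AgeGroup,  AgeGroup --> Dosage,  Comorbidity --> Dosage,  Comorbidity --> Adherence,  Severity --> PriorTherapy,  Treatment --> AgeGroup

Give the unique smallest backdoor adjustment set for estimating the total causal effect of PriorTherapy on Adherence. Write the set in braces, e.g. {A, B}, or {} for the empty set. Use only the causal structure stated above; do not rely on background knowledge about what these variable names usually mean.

Variables eligible for adjustment (non-descendants of PriorTherapy, excluding PriorTherapy and Adherence): {AgeGroup, Comorbidity, Dosage, Severity, Treatment}.
Backdoor paths from PriorTherapy to Adherence:
  P1: PriorTherapy <- Severity -> AgeGroup <- Treatment -> Adherence
  P2: PriorTherapy <- Severity -> AgeGroup -> Dosage <- Comorbidity -> Adherence
Each backdoor path contains an unconditioned collider, so every path is already blocked with the empty conditioning set:
  P1: blocked at collider AgeGroup (neither it nor any descendant is in the conditioning set).
  P2: blocked at collider Dosage (neither it nor any descendant is in the conditioning set).
The empty set is therefore the unique smallest valid set.

{}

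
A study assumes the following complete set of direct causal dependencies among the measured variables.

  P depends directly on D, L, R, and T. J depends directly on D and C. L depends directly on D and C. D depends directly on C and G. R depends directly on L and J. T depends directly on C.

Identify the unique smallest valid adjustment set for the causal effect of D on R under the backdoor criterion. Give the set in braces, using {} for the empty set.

{C}

Variables eligible for adjustment (non-descendants of D, excluding D and R): {C, G, T}.
Backdoor paths from D to R:
  P1: D <- C -> L -> R
  P2: D <- C -> L -> P <- R
  P3: D <- C -> J -> R
  P4: D <- C -> T -> P <- L -> R
  P5: D <- C -> T -> P <- R
The empty set is not sufficient: P1 (D <- C -> L -> R) has no collider blocking it and no conditioned non-collider, so it is open.
Try {C}:
  P1: blocked at fork node C ∈ conditioning set.
  P2: blocked at fork node C ∈ conditioning set.
  P3: blocked at fork node C ∈ conditioning set.
  P4: blocked at fork node C ∈ conditioning set.
  P5: blocked at fork node C ∈ conditioning set.
{C} contains no descendant of D and blocks every backdoor path.
No other singleton works — e.g. {G} leaves P1 open — so {C} is the unique smallest valid adjustment set.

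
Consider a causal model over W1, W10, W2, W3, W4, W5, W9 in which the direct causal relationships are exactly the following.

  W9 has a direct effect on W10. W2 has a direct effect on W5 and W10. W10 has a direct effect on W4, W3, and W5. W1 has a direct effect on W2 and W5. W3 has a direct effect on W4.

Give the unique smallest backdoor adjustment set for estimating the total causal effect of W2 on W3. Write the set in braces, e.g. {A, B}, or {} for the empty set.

{}

Variables eligible for adjustment (non-descendants of W2, excluding W2 and W3): {W1, W9}.
Backdoor paths from W2 to W3:
  P1: W2 <- W1 -> W5 <- W10 -> W3
  P2: W2 <- W1 -> W5 <- W10 -> W4 <- W3
Each backdoor path contains an unconditioned collider, so every path is already blocked with the empty conditioning set:
  P1: blocked at collider W5 (neither it nor any descendant is in the conditioning set).
  P2: blocked at collider W5 (neither it nor any descendant is in the conditioning set).
The empty set is therefore the unique smallest valid set.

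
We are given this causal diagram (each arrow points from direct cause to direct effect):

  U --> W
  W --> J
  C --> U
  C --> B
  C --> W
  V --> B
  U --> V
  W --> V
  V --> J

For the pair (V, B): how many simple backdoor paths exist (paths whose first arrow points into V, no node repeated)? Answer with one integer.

A backdoor path from V to B is any simple undirected path whose first edge points into V (i.e. leaves V via a parent).
Parents of V: {U, W}.
Enumerating:
  P1: V <- U <- C -> B
  P2: V <- U -> W <- C -> B
  P3: V <- W <- C -> B
  P4: V <- W <- U <- C -> B
That exhausts the simple backdoor paths. Count: 4.

4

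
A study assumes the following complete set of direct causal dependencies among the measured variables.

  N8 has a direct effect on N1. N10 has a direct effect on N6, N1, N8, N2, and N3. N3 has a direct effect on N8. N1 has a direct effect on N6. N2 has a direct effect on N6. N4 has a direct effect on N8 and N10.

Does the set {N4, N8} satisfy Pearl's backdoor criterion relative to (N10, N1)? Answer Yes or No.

No

Backdoor paths from N10 to N1 (paths whose first edge points into N10):
  P1: N10 <- N4 -> N8 -> N1
Condition 1 (no descendant of N10 in the set): FAILS — N8 is a descendant of N10.
Condition 2 (every backdoor path blocked by {N4, N8}):
  P1: blocked at fork node N4 ∈ conditioning set.
{N4, N8} does not satisfy the backdoor criterion.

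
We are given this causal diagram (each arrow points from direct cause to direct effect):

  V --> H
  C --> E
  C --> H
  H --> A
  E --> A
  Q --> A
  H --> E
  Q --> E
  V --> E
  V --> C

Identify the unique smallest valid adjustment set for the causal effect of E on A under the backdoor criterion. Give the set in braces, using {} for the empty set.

{H, Q}

Variables eligible for adjustment (non-descendants of E, excluding E and A): {C, H, Q, V}.
Backdoor paths from E to A:
  P1: E <- V -> C -> H -> A
  P2: E <- V -> H -> A
  P3: E <- C <- V -> H -> A
  P4: E <- C -> H -> A
  P5: E <- Q -> A
  P6: E <- H -> A
The empty set is not sufficient: P1 (E <- V -> C -> H -> A) has no collider blocking it and no conditioned non-collider, so it is open.
Try {H, Q}:
  P1: blocked at chain node H ∈ conditioning set.
  P2: blocked at chain node H ∈ conditioning set.
  P3: blocked at chain node H ∈ conditioning set.
  P4: blocked at chain node H ∈ conditioning set.
  P5: blocked at fork node Q ∈ conditioning set.
  P6: blocked at fork node H ∈ conditioning set.
{H, Q} contains no descendant of E and blocks every backdoor path.
Every element of {H, Q} is needed (dropping H leaves P1 open; dropping Q leaves P5 open), so no proper subset is valid.
Among all size-2 subsets of the eligible variables, only {H, Q} blocks every backdoor path, so it is the unique smallest valid adjustment set.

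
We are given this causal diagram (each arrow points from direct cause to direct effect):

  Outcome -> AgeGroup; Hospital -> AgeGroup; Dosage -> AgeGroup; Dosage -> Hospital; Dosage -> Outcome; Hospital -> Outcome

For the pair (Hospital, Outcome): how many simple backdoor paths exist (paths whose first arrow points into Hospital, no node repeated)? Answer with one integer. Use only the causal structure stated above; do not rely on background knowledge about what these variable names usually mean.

A backdoor path from Hospital to Outcome is any simple undirected path whose first edge points into Hospital (i.e. leaves Hospital via a parent).
Parents of Hospital: {Dosage}.
Enumerating:
  P1: Hospital <- Dosage -> Outcome
  P2: Hospital <- Dosage -> AgeGroup <- Outcome
That exhausts the simple backdoor paths. Count: 2.

2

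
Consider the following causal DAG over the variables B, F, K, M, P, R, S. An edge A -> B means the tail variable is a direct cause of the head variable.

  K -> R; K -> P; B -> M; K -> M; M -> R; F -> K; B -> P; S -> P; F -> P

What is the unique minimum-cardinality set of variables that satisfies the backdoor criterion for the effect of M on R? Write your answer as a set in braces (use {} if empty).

Variables eligible for adjustment (non-descendants of M, excluding M and R): {B, F, K, P, S}.
Backdoor paths from M to R:
  P1: M <- B -> P <- F -> K -> R
  P2: M <- B -> P <- K -> R
  P3: M <- K -> R
The empty set is not sufficient: P3 (M <- K -> R) has no collider blocking it and no conditioned non-collider, so it is open.
Try {K}:
  P1: blocked at collider P (neither it nor any descendant is in the conditioning set).
  P2: blocked at collider P (neither it nor any descendant is in the conditioning set).
  P3: blocked at fork node K ∈ conditioning set.
{K} contains no descendant of M and blocks every backdoor path.
No other singleton works — e.g. {F} leaves P3 open — so {K} is the unique smallest valid adjustment set.

{K}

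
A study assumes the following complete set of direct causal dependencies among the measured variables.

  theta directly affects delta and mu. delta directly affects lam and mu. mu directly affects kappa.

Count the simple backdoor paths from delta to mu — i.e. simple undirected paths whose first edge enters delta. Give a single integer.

1

A backdoor path from delta to mu is any simple undirected path whose first edge points into delta (i.e. leaves delta via a parent).
Parents of delta: {theta}.
Enumerating:
  P1: delta <- theta -> mu
That exhausts the simple backdoor paths. Count: 1.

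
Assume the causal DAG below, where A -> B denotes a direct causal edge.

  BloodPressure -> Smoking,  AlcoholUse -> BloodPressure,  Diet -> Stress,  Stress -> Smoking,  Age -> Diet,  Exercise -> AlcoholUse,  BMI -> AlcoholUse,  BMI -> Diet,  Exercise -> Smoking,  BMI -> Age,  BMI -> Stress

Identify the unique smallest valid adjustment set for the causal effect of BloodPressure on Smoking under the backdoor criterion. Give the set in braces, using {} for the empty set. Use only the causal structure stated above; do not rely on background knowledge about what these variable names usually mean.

{AlcoholUse}

Variables eligible for adjustment (non-descendants of BloodPressure, excluding BloodPressure and Smoking): {Age, AlcoholUse, BMI, Diet, Exercise, Stress}.
Backdoor paths from BloodPressure to Smoking:
  P1: BloodPressure <- AlcoholUse <- BMI -> Age -> Diet -> Stress -> Smoking
  P2: BloodPressure <- AlcoholUse <- BMI -> Diet -> Stress -> Smoking
  P3: BloodPressure <- AlcoholUse <- BMI -> Stress -> Smoking
  P4: BloodPressure <- AlcoholUse <- Exercise -> Smoking
The empty set is not sufficient: P1 (BloodPressure <- AlcoholUse <- BMI -> Age -> Diet -> Stress -> Smoking) has no collider blocking it and no conditioned non-collider, so it is open.
Try {AlcoholUse}:
  P1: blocked at chain node AlcoholUse ∈ conditioning set.
  P2: blocked at chain node AlcoholUse ∈ conditioning set.
  P3: blocked at chain node AlcoholUse ∈ conditioning set.
  P4: blocked at chain node AlcoholUse ∈ conditioning set.
{AlcoholUse} contains no descendant of BloodPressure and blocks every backdoor path.
No other singleton works — e.g. {BMI} leaves P4 open — so {AlcoholUse} is the unique smallest valid adjustment set.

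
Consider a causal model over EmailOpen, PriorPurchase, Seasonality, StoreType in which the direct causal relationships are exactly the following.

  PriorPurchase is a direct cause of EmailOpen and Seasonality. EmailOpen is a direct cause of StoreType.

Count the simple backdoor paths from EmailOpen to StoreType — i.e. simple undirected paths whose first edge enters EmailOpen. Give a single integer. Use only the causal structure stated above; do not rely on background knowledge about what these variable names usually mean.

A backdoor path from EmailOpen to StoreType is any simple undirected path whose first edge points into EmailOpen (i.e. leaves EmailOpen via a parent).
Parents of EmailOpen: {PriorPurchase}.
No simple path from any parent of EmailOpen reaches StoreType without revisiting EmailOpen, so there are no backdoor paths.

0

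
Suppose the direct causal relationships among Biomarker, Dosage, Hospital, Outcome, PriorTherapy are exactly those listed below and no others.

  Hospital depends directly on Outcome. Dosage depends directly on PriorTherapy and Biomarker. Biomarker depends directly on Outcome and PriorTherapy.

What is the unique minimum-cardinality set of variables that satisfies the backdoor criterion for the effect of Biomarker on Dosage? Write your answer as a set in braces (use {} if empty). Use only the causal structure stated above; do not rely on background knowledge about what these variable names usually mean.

{PriorTherapy}

Variables eligible for adjustment (non-descendants of Biomarker, excluding Biomarker and Dosage): {Hospital, Outcome, PriorTherapy}.
Backdoor paths from Biomarker to Dosage:
  P1: Biomarker <- PriorTherapy -> Dosage
The empty set is not sufficient: P1 (Biomarker <- PriorTherapy -> Dosage) has no collider blocking it and no conditioned non-collider, so it is open.
Try {PriorTherapy}:
  P1: blocked at fork node PriorTherapy ∈ conditioning set.
{PriorTherapy} contains no descendant of Biomarker and blocks every backdoor path.
No other singleton works — e.g. {Outcome} leaves P1 open — so {PriorTherapy} is the unique smallest valid adjustment set.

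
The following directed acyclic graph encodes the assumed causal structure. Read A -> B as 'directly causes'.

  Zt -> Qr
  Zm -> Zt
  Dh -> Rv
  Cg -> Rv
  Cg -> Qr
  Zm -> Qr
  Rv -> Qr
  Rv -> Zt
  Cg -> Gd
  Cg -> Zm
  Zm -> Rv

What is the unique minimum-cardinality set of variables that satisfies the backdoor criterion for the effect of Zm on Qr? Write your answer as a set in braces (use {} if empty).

Variables eligible for adjustment (non-descendants of Zm, excluding Zm and Qr): {Cg, Dh, Gd}.
Backdoor paths from Zm to Qr:
  P1: Zm <- Cg -> Rv -> Zt -> Qr
  P2: Zm <- Cg -> Rv -> Qr
  P3: Zm <- Cg -> Qr
The empty set is not sufficient: P1 (Zm <- Cg -> Rv -> Zt -> Qr) has no collider blocking it and no conditioned non-collider, so it is open.
Try {Cg}:
  P1: blocked at fork node Cg ∈ conditioning set.
  P2: blocked at fork node Cg ∈ conditioning set.
  P3: blocked at fork node Cg ∈ conditioning set.
{Cg} contains no descendant of Zm and blocks every backdoor path.
No other singleton works — e.g. {Dh} leaves P1 open — so {Cg} is the unique smallest valid adjustment set.

{Cg}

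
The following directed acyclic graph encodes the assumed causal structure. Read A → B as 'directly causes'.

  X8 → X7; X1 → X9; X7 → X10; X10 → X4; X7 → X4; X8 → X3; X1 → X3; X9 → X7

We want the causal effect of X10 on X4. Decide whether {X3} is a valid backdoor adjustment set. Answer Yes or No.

Backdoor paths from X10 to X4 (paths whose first edge points into X10):
  P1: X10 <- X7 -> X4
Condition 1 (no descendant of X10 in the set): holds — descendants of X10 are {X4}; none are in {X3}.
Condition 2 (every backdoor path blocked by {X3}):
  P1: open — no interior node is in the conditioning set.
{X3} does not satisfy the backdoor criterion.

No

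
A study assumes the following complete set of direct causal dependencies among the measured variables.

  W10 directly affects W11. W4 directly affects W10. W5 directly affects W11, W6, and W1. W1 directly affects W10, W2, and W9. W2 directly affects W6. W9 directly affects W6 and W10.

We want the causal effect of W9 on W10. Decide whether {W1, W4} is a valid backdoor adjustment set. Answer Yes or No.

Yes

Backdoor paths from W9 to W10 (paths whose first edge points into W9):
  P1: W9 <- W1 <- W5 -> W11 <- W10
  P2: W9 <- W1 -> W2 -> W6 <- W5 -> W11 <- W10
  P3: W9 <- W1 -> W10
Condition 1 (no descendant of W9 in the set): holds — descendants of W9 are {W10, W11, W6}; none are in {W1, W4}.
Condition 2 (every backdoor path blocked by {W1, W4}):
  P1: blocked at chain node W1 ∈ conditioning set.
  P2: blocked at fork node W1 ∈ conditioning set.
  P3: blocked at fork node W1 ∈ conditioning set.
{W1, W4} satisfies the backdoor criterion.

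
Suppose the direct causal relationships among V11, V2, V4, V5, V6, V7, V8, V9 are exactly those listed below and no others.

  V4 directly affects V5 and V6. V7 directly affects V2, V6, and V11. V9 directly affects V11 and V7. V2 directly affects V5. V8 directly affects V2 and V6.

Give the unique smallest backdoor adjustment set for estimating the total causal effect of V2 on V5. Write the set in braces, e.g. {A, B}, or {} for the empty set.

Variables eligible for adjustment (non-descendants of V2, excluding V2 and V5): {V11, V4, V6, V7, V8, V9}.
Backdoor paths from V2 to V5:
  P1: V2 <- V8 -> V6 <- V4 -> V5
  P2: V2 <- V7 -> V6 <- V4 -> V5
Each backdoor path contains an unconditioned collider, so every path is already blocked with the empty conditioning set:
  P1: blocked at collider V6 (neither it nor any descendant is in the conditioning set).
  P2: blocked at collider V6 (neither it nor any descendant is in the conditioning set).
The empty set is therefore the unique smallest valid set.

{}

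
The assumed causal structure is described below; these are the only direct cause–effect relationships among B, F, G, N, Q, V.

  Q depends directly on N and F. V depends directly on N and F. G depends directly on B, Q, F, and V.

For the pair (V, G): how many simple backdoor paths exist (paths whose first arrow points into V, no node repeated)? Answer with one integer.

A backdoor path from V to G is any simple undirected path whose first edge points into V (i.e. leaves V via a parent).
Parents of V: {F, N}.
Enumerating:
  P1: V <- F -> Q -> G
  P2: V <- F -> G
  P3: V <- N -> Q <- F -> G
  P4: V <- N -> Q -> G
That exhausts the simple backdoor paths. Count: 4.

4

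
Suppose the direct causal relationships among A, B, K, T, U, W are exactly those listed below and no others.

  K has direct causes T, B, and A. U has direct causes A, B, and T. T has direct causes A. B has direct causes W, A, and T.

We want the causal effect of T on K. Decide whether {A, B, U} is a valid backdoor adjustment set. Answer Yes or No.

No

Backdoor paths from T to K (paths whose first edge points into T):
  P1: T <- A -> B -> K
  P2: T <- A -> K
  P3: T <- A -> U <- B -> K
Condition 1 (no descendant of T in the set): FAILS — B and U are descendants of T.
Condition 2 (every backdoor path blocked by {A, B, U}):
  P1: blocked at fork node A ∈ conditioning set.
  P2: blocked at fork node A ∈ conditioning set.
  P3: blocked at fork node A ∈ conditioning set.
{A, B, U} does not satisfy the backdoor criterion.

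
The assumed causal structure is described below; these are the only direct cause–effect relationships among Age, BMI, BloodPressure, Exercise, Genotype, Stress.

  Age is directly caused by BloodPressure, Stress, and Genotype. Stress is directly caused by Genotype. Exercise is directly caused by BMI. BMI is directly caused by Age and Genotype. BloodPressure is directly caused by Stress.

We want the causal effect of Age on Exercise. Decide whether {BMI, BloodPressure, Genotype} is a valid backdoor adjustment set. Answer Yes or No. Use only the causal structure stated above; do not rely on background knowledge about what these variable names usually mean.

Backdoor paths from Age to Exercise (paths whose first edge points into Age):
  P1: Age <- Genotype -> BMI -> Exercise
  P2: Age <- Stress <- Genotype -> BMI -> Exercise
  P3: Age <- BloodPressure <- Stress <- Genotype -> BMI -> Exercise
Condition 1 (no descendant of Age in the set): FAILS — BMI is a descendant of Age.
Condition 2 (every backdoor path blocked by {BMI, BloodPressure, Genotype}):
  P1: blocked at fork node Genotype ∈ conditioning set.
  P2: blocked at fork node Genotype ∈ conditioning set.
  P3: blocked at chain node BloodPressure ∈ conditioning set.
{BMI, BloodPressure, Genotype} does not satisfy the backdoor criterion.

No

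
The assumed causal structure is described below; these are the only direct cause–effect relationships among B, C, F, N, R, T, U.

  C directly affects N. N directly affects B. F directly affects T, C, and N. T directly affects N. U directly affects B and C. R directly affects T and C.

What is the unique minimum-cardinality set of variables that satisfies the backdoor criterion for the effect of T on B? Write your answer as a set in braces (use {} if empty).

Variables eligible for adjustment (non-descendants of T, excluding T and B): {C, F, R, U}.
Backdoor paths from T to B:
  P1: T <- F -> C <- U -> B
  P2: T <- F -> C -> N -> B
  P3: T <- F -> N <- C <- U -> B
  P4: T <- F -> N -> B
  P5: T <- R -> C <- F -> N -> B
  P6: T <- R -> C <- U -> B
  P7: T <- R -> C -> N -> B
The empty set is not sufficient: P2 (T <- F -> C -> N -> B) has no collider blocking it and no conditioned non-collider, so it is open.
Try {F, R}:
  P1: blocked at fork node F ∈ conditioning set.
  P2: blocked at fork node F ∈ conditioning set.
  P3: blocked at fork node F ∈ conditioning set.
  P4: blocked at fork node F ∈ conditioning set.
  P5: blocked at fork node R ∈ conditioning set.
  P6: blocked at fork node R ∈ conditioning set.
  P7: blocked at fork node R ∈ conditioning set.
{F, R} contains no descendant of T and blocks every backdoor path.
Every element of {F, R} is needed (dropping F leaves P2 open; dropping R leaves P7 open), so no proper subset is valid.
Among all size-2 subsets of the eligible variables, only {F, R} blocks every backdoor path, so it is the unique smallest valid adjustment set.

{F, R}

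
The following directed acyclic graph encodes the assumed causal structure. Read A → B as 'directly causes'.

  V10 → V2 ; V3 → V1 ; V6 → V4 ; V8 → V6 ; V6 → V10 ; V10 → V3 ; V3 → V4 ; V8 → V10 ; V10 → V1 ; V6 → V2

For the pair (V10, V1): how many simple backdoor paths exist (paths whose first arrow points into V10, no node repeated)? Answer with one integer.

A backdoor path from V10 to V1 is any simple undirected path whose first edge points into V10 (i.e. leaves V10 via a parent).
Parents of V10: {V6, V8}.
Enumerating:
  P1: V10 <- V8 -> V6 -> V4 <- V3 -> V1
  P2: V10 <- V6 -> V4 <- V3 -> V1
That exhausts the simple backdoor paths. Count: 2.

2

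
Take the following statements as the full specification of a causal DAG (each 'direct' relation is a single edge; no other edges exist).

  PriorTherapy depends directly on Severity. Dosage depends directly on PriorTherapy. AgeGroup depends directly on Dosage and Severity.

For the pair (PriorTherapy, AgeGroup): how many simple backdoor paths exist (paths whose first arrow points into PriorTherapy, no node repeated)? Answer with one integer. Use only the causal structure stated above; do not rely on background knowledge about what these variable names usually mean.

A backdoor path from PriorTherapy to AgeGroup is any simple undirected path whose first edge points into PriorTherapy (i.e. leaves PriorTherapy via a parent).
Parents of PriorTherapy: {Severity}.
Enumerating:
  P1: PriorTherapy <- Severity -> AgeGroup
That exhausts the simple backdoor paths. Count: 1.

1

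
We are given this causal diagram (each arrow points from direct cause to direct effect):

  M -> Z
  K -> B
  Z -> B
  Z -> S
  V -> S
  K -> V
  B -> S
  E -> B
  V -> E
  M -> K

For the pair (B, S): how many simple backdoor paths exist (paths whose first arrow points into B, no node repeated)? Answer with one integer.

6

A backdoor path from B to S is any simple undirected path whose first edge points into B (i.e. leaves B via a parent).
Parents of B: {E, K, Z}.
Enumerating:
  P1: B <- K <- M -> Z -> S
  P2: B <- K -> V -> S
  P3: B <- Z <- M -> K -> V -> S
  P4: B <- Z -> S
  P5: B <- E <- V <- K <- M -> Z -> S
  P6: B <- E <- V -> S
That exhausts the simple backdoor paths. Count: 6.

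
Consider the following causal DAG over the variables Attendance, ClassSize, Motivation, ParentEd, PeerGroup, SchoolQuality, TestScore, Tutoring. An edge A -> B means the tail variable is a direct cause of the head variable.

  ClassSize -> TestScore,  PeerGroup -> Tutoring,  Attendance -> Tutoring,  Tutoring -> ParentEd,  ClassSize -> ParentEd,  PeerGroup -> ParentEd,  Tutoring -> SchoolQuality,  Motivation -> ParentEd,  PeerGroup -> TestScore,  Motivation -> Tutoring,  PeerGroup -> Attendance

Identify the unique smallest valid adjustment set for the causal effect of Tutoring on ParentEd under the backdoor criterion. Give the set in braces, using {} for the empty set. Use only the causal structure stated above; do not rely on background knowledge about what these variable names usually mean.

{Motivation, PeerGroup}

Variables eligible for adjustment (non-descendants of Tutoring, excluding Tutoring and ParentEd): {Attendance, ClassSize, Motivation, PeerGroup, TestScore}.
Backdoor paths from Tutoring to ParentEd:
  P1: Tutoring <- Motivation -> ParentEd
  P2: Tutoring <- PeerGroup -> TestScore <- ClassSize -> ParentEd
  P3: Tutoring <- PeerGroup -> ParentEd
  P4: Tutoring <- Attendance <- PeerGroup -> TestScore <- ClassSize -> ParentEd
  P5: Tutoring <- Attendance <- PeerGroup -> ParentEd
The empty set is not sufficient: P1 (Tutoring <- Motivation -> ParentEd) has no collider blocking it and no conditioned non-collider, so it is open.
Try {Motivation, PeerGroup}:
  P1: blocked at fork node Motivation ∈ conditioning set.
  P2: blocked at fork node PeerGroup ∈ conditioning set.
  P3: blocked at fork node PeerGroup ∈ conditioning set.
  P4: blocked at fork node PeerGroup ∈ conditioning set.
  P5: blocked at fork node PeerGroup ∈ conditioning set.
{Motivation, PeerGroup} contains no descendant of Tutoring and blocks every backdoor path.
Every element of {Motivation, PeerGroup} is needed (dropping Motivation leaves P1 open; dropping PeerGroup leaves P3 open), so no proper subset is valid.
Among all size-2 subsets of the eligible variables, only {Motivation, PeerGroup} blocks every backdoor path, so it is the unique smallest valid adjustment set.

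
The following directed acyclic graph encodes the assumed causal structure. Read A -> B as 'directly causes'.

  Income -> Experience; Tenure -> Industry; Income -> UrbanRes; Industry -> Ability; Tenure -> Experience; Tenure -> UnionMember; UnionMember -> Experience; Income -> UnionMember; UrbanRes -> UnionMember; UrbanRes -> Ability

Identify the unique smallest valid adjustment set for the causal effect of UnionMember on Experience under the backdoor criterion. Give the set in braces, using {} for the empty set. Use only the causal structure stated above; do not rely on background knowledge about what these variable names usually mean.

{Income, Tenure}

Variables eligible for adjustment (non-descendants of UnionMember, excluding UnionMember and Experience): {Ability, Income, Industry, Tenure, UrbanRes}.
Backdoor paths from UnionMember to Experience:
  P1: UnionMember <- Tenure -> Industry -> Ability <- UrbanRes <- Income -> Experience
  P2: UnionMember <- Tenure -> Experience
  P3: UnionMember <- Income -> UrbanRes -> Ability <- Industry <- Tenure -> Experience
  P4: UnionMember <- Income -> Experience
  P5: UnionMember <- UrbanRes <- Income -> Experience
  P6: UnionMember <- UrbanRes -> Ability <- Industry <- Tenure -> Experience
The empty set is not sufficient: P2 (UnionMember <- Tenure -> Experience) has no collider blocking it and no conditioned non-collider, so it is open.
Try {Income, Tenure}:
  P1: blocked at fork node Tenure ∈ conditioning set.
  P2: blocked at fork node Tenure ∈ conditioning set.
  P3: blocked at fork node Income ∈ conditioning set.
  P4: blocked at fork node Income ∈ conditioning set.
  P5: blocked at fork node Income ∈ conditioning set.
  P6: blocked at collider Ability (neither it nor any descendant is in the conditioning set).
{Income, Tenure} contains no descendant of UnionMember and blocks every backdoor path.
Every element of {Income, Tenure} is needed (dropping Income leaves P4 open; dropping Tenure leaves P2 open), so no proper subset is valid.
Among all size-2 subsets of the eligible variables, only {Income, Tenure} blocks every backdoor path, so it is the unique smallest valid adjustment set.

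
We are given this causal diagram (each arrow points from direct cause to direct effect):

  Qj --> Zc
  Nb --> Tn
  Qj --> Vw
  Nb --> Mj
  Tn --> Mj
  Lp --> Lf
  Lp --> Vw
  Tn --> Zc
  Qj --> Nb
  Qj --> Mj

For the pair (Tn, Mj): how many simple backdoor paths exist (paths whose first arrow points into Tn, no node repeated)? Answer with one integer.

A backdoor path from Tn to Mj is any simple undirected path whose first edge points into Tn (i.e. leaves Tn via a parent).
Parents of Tn: {Nb}.
Enumerating:
  P1: Tn <- Nb <- Qj -> Mj
  P2: Tn <- Nb -> Mj
That exhausts the simple backdoor paths. Count: 2.

2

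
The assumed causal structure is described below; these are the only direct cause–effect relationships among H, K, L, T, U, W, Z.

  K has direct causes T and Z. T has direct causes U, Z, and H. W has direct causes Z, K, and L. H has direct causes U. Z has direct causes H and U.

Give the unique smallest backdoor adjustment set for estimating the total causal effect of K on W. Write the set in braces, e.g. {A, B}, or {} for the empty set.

Variables eligible for adjustment (non-descendants of K, excluding K and W): {H, L, T, U, Z}.
Backdoor paths from K to W:
  P1: K <- Z -> W
  P2: K <- T <- U -> H -> Z -> W
  P3: K <- T <- U -> Z -> W
  P4: K <- T <- H <- U -> Z -> W
  P5: K <- T <- H -> Z -> W
  P6: K <- T <- Z -> W
The empty set is not sufficient: P1 (K <- Z -> W) has no collider blocking it and no conditioned non-collider, so it is open.
Try {Z}:
  P1: blocked at fork node Z ∈ conditioning set.
  P2: blocked at chain node Z ∈ conditioning set.
  P3: blocked at chain node Z ∈ conditioning set.
  P4: blocked at chain node Z ∈ conditioning set.
  P5: blocked at chain node Z ∈ conditioning set.
  P6: blocked at fork node Z ∈ conditioning set.
{Z} contains no descendant of K and blocks every backdoor path.
No other singleton works — e.g. {U} leaves P1 open — so {Z} is the unique smallest valid adjustment set.

{Z}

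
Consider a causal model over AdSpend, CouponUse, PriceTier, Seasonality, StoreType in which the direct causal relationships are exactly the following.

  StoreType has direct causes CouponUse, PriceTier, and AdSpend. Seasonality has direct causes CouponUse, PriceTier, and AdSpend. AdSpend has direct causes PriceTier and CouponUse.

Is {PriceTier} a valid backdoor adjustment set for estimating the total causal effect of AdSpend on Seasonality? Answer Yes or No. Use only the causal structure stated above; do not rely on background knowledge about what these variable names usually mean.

Backdoor paths from AdSpend to Seasonality (paths whose first edge points into AdSpend):
  P1: AdSpend <- CouponUse -> Seasonality
  P2: AdSpend <- CouponUse -> StoreType <- PriceTier -> Seasonality
  P3: AdSpend <- PriceTier -> Seasonality
  P4: AdSpend <- PriceTier -> StoreType <- CouponUse -> Seasonality
Condition 1 (no descendant of AdSpend in the set): holds — descendants of AdSpend are {Seasonality, StoreType}; none are in {PriceTier}.
Condition 2 (every backdoor path blocked by {PriceTier}):
  P1: open — no interior node is in the conditioning set.
  P2: blocked at collider StoreType (neither it nor any descendant is in the conditioning set).
  P3: blocked at fork node PriceTier ∈ conditioning set.
  P4: blocked at fork node PriceTier ∈ conditioning set.
{PriceTier} does not satisfy the backdoor criterion.

No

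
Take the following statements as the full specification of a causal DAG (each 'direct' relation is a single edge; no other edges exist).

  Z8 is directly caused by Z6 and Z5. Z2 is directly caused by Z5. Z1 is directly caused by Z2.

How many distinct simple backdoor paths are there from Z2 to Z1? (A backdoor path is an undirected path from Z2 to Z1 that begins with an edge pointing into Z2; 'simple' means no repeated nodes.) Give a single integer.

A backdoor path from Z2 to Z1 is any simple undirected path whose first edge points into Z2 (i.e. leaves Z2 via a parent).
Parents of Z2: {Z5}.
No simple path from any parent of Z2 reaches Z1 without revisiting Z2, so there are no backdoor paths.

0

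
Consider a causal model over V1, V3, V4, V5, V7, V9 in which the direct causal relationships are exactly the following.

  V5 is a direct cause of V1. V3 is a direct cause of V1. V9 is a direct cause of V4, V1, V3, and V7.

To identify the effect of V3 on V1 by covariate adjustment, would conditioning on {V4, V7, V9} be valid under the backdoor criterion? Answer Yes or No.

Backdoor paths from V3 to V1 (paths whose first edge points into V3):
  P1: V3 <- V9 -> V1
Condition 1 (no descendant of V3 in the set): holds — descendants of V3 are {V1}; none are in {V4, V7, V9}.
Condition 2 (every backdoor path blocked by {V4, V7, V9}):
  P1: blocked at fork node V9 ∈ conditioning set.
{V4, V7, V9} satisfies the backdoor criterion.

Yes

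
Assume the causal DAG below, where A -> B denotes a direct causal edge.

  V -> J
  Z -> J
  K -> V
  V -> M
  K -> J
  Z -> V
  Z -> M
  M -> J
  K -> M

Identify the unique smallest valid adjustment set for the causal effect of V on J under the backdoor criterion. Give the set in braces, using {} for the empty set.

{K, Z}

Variables eligible for adjustment (non-descendants of V, excluding V and J): {K, Z}.
Backdoor paths from V to J:
  P1: V <- Z -> M <- K -> J
  P2: V <- Z -> M -> J
  P3: V <- Z -> J
  P4: V <- K -> M <- Z -> J
  P5: V <- K -> M -> J
  P6: V <- K -> J
The empty set is not sufficient: P2 (V <- Z -> M -> J) has no collider blocking it and no conditioned non-collider, so it is open.
Try {K, Z}:
  P1: blocked at fork node Z ∈ conditioning set.
  P2: blocked at fork node Z ∈ conditioning set.
  P3: blocked at fork node Z ∈ conditioning set.
  P4: blocked at fork node K ∈ conditioning set.
  P5: blocked at fork node K ∈ conditioning set.
  P6: blocked at fork node K ∈ conditioning set.
{K, Z} contains no descendant of V and blocks every backdoor path.
Every element of {K, Z} is needed (dropping K leaves P5 open; dropping Z leaves P2 open), so no proper subset is valid.
Among all size-2 subsets of the eligible variables, only {K, Z} blocks every backdoor path, so it is the unique smallest valid adjustment set.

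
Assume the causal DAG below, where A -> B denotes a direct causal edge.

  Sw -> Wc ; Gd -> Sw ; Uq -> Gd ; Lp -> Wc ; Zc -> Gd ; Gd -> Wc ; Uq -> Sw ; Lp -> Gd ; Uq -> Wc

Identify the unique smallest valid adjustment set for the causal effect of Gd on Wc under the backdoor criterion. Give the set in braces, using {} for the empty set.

Variables eligible for adjustment (non-descendants of Gd, excluding Gd and Wc): {Lp, Uq, Zc}.
Backdoor paths from Gd to Wc:
  P1: Gd <- Uq -> Sw -> Wc
  P2: Gd <- Uq -> Wc
  P3: Gd <- Lp -> Wc
The empty set is not sufficient: P1 (Gd <- Uq -> Sw -> Wc) has no collider blocking it and no conditioned non-collider, so it is open.
Try {Lp, Uq}:
  P1: blocked at fork node Uq ∈ conditioning set.
  P2: blocked at fork node Uq ∈ conditioning set.
  P3: blocked at fork node Lp ∈ conditioning set.
{Lp, Uq} contains no descendant of Gd and blocks every backdoor path.
Every element of {Lp, Uq} is needed (dropping Lp leaves P3 open; dropping Uq leaves P1 open), so no proper subset is valid.
Among all size-2 subsets of the eligible variables, only {Lp, Uq} blocks every backdoor path, so it is the unique smallest valid adjustment set.

{Lp, Uq}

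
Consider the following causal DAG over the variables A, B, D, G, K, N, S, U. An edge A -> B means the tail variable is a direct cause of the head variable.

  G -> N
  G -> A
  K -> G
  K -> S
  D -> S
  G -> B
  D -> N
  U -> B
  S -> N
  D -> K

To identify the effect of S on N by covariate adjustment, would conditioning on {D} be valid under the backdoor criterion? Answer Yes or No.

No

Backdoor paths from S to N (paths whose first edge points into S):
  P1: S <- D -> K -> G -> N
  P2: S <- D -> N
  P3: S <- K <- D -> N
  P4: S <- K -> G -> N
Condition 1 (no descendant of S in the set): holds — descendants of S are {N}; none are in {D}.
Condition 2 (every backdoor path blocked by {D}):
  P1: blocked at fork node D ∈ conditioning set.
  P2: blocked at fork node D ∈ conditioning set.
  P3: blocked at fork node D ∈ conditioning set.
  P4: open — no interior node is in the conditioning set.
{D} does not satisfy the backdoor criterion.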